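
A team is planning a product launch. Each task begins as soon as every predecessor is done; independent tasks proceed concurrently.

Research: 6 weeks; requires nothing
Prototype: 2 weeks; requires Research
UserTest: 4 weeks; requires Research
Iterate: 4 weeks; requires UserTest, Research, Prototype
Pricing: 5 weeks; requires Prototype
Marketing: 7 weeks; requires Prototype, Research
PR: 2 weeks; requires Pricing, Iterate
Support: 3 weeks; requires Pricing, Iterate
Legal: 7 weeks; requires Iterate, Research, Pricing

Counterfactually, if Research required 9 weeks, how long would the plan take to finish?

24

Baseline: Research→UserTest→Iterate→Legal = 6+4+4+7 = 21 → 21 weeks.
Research lies on that path, so at 9 weeks the path becomes 24 weeks.
No other chain overtakes it, so the finish is 24 weeks.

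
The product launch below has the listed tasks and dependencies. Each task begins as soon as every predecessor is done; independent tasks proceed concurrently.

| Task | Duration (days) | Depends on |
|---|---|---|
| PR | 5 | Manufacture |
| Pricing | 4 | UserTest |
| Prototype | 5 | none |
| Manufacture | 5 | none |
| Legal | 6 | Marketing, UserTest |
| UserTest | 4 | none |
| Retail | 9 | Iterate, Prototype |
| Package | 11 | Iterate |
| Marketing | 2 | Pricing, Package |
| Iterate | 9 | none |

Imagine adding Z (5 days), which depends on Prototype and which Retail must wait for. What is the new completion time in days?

28

Originally the plan takes 28 days.
With Z inserted, Retail now waits for max(Iterate, Prototype, Z).
New critical path: Iterate→Package→Marketing→Legal = 9+11+2+6 = 28 ⇒ 28 days.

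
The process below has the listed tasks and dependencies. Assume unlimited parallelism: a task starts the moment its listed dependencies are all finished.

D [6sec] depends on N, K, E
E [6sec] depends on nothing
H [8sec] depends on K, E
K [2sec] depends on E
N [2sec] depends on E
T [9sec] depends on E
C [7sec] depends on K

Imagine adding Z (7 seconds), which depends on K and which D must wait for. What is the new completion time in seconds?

21

Originally the schedule takes 16 seconds.
With Z inserted, D now waits for max(N, K, E, Z).
New critical path: E→K→Z→D = 6+2+7+6 = 21 ⇒ 21 seconds.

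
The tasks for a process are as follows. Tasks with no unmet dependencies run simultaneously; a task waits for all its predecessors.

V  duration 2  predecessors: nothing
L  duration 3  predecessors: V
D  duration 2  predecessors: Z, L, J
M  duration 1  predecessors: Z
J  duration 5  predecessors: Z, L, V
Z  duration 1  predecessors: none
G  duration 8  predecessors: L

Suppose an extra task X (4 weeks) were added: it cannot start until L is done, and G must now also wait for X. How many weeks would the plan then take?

Originally the plan takes 13 weeks.
With X inserted, G now waits for max(L, X).
New critical path: V→L→X→G = 2+3+4+8 = 17 ⇒ 17 weeks.

17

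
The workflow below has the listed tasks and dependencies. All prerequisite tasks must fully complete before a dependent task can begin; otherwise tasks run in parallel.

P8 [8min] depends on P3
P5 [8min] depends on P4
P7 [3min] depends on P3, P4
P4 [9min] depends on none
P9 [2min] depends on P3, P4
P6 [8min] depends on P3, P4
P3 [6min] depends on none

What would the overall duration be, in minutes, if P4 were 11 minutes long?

The binding path is P4→P5 = 9+8 = 17; finish at 17 minutes.
P4 lies on that path, so at 11 minutes the path becomes 19 minutes.
The critical path is still P4→P5; finish is now 19 minutes.

19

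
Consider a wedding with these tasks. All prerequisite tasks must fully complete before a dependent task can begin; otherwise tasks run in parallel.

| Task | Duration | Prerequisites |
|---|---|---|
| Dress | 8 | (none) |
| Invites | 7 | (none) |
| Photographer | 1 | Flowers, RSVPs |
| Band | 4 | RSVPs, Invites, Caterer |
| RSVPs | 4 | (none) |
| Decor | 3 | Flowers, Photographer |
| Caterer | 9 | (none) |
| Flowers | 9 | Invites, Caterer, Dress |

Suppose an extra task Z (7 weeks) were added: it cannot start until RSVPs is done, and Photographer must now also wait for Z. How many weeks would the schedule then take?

Originally the schedule takes 22 weeks.
With Z inserted, Photographer now waits for max(Flowers, RSVPs, Z).
New critical path: Caterer→Flowers→Photographer→Decor = 9+9+1+3 = 22 ⇒ 22 weeks.

22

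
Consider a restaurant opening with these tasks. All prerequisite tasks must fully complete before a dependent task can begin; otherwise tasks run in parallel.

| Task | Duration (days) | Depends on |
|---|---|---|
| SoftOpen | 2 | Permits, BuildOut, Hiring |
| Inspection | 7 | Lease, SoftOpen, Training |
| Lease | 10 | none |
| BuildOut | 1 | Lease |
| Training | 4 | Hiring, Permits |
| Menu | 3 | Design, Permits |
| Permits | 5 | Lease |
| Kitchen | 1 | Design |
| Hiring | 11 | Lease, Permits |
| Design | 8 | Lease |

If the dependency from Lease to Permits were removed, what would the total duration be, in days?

32

Before: longest chain Lease→Permits→Hiring→Training→Inspection = 10+5+11+4+7 = 37, finish 37.
Without Lease→Permits, Permits's earliest start moves from 10 to 0.
The longest chain is now Lease→Hiring→Training→Inspection = 10+11+4+7 = 32, so the job takes 32 days.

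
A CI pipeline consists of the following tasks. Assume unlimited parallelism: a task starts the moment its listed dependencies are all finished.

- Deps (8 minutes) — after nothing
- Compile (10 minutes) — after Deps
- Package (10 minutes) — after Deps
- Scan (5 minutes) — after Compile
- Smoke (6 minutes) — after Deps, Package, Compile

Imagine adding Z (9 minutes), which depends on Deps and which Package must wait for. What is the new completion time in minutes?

33

Originally the schedule takes 24 minutes.
With Z inserted, Package now waits for max(Deps, Z).
New critical path: Deps→Z→Package→Smoke = 8+9+10+6 = 33 ⇒ 33 minutes.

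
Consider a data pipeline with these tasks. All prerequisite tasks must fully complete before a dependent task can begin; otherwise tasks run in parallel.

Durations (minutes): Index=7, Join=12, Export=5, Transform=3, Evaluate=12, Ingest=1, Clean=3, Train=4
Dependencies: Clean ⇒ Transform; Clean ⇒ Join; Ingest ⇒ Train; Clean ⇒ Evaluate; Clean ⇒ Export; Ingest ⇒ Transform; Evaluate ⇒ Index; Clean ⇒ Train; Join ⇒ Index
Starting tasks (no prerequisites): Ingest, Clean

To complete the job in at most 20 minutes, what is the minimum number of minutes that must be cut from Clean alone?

2

Current finish: 22 minutes; target: 20.
Clean is on every critical path, so each minute cut from Clean cuts the finish by one (this holds down to a finish of 20).
Need 22 − 20 = 2 minutes off Clean → Clean becomes 1 minute, finish becomes 20.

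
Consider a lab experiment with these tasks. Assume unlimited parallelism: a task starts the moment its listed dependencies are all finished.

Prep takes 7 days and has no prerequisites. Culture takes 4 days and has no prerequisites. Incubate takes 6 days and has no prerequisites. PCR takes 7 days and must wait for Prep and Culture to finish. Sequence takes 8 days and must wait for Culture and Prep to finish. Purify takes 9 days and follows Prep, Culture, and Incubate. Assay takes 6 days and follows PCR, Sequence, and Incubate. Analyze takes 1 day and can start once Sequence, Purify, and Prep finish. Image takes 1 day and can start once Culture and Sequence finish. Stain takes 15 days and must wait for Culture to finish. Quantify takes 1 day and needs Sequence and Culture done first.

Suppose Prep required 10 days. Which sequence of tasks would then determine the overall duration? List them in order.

Prep, Sequence, Assay

The binding path is Prep→Sequence→Assay = 7+8+6 = 21; finish at 21 days.
Since Prep is critical, the +3 change carries straight to that chain (now 24 days).
The critical path is still Prep→Sequence→Assay; finish is now 24 days.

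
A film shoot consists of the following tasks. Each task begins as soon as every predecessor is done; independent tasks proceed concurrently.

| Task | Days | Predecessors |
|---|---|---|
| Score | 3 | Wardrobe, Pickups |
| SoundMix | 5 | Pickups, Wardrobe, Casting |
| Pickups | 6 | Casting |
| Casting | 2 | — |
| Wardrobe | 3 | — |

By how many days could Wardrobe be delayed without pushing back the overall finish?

5

Critical path: Casting→Pickups→SoundMix = 2+6+5 = 13, so the finish is 13 days.
The longest chain containing Wardrobe totals 8 days.
Float = 13 − 8 = 5.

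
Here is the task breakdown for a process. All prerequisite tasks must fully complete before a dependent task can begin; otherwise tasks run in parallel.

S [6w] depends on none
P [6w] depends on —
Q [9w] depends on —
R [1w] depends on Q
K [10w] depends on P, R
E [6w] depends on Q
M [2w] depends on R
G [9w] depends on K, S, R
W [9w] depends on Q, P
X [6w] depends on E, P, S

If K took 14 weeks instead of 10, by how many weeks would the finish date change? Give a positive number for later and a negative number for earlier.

4

Actual critical path: Q→R→K→G = 9+1+10+9 = 29 ⇒ 29 weeks.
K lies on that path, so at 14 weeks the path becomes 33 weeks.
That remains the longest chain; total 33 weeks.
Change in finish: 33 − 29 = +4 weeks.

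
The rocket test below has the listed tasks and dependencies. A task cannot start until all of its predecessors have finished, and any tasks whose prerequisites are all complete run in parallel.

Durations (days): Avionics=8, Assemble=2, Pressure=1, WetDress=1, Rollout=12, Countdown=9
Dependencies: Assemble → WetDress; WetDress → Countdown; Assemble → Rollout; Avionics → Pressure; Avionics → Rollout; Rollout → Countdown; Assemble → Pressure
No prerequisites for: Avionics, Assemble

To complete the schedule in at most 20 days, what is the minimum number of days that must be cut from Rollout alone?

9

Current finish: 29 days; target: 20.
Rollout is on every critical path, so each day cut from Rollout cuts the finish by one (this holds down to a finish of 18).
Need 29 − 20 = 9 days off Rollout → Rollout becomes 3 days, finish becomes 20.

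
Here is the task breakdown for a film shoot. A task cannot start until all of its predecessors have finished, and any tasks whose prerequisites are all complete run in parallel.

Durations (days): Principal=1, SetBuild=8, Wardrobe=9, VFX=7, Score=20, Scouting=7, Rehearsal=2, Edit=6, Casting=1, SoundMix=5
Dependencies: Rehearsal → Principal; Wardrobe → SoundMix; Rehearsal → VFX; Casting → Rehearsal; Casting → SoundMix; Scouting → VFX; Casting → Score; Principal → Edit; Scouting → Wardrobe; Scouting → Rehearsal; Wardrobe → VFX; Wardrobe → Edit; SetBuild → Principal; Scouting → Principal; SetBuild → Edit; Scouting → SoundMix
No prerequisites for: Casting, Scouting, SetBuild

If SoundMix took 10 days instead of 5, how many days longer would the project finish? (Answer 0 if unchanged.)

Baseline: Scouting→Wardrobe→VFX = 7+9+7 = 23 → 23 days.
SoundMix has 2 days of float (longest path through it is 21).
New critical path: Scouting→Wardrobe→SoundMix = 7+9+10 = 26 ⇒ 26 days.
Change in finish: 26 − 23 = +3 days.

3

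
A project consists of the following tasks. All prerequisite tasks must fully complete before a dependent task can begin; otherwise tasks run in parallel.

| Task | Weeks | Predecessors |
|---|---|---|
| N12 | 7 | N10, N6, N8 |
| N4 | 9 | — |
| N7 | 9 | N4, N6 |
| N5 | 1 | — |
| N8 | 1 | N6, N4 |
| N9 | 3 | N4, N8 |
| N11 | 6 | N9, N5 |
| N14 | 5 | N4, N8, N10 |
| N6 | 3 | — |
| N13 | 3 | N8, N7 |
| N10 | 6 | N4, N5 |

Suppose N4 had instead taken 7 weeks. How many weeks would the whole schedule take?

As given, the longest chain is N4→N10→N12 = 9+6+7 = 22, so the finish is 22 weeks.
N4 lies on that path, so at 7 weeks the path becomes 20 weeks.
The critical path is still N4→N10→N12; finish is now 20 weeks.

20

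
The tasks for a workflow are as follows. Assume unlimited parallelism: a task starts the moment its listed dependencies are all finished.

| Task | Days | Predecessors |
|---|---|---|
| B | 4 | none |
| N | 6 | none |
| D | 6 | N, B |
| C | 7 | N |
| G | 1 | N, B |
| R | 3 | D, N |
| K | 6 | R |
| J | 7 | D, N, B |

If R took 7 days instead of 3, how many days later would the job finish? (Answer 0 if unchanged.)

Baseline: N→D→R→K = 6+6+3+6 = 21 → 21 days.
Since R is critical, the +4 change carries straight to that chain (now 25 days).
No other chain overtakes it, so the finish is 25 days.
Change in finish: 25 − 21 = +4 days.

4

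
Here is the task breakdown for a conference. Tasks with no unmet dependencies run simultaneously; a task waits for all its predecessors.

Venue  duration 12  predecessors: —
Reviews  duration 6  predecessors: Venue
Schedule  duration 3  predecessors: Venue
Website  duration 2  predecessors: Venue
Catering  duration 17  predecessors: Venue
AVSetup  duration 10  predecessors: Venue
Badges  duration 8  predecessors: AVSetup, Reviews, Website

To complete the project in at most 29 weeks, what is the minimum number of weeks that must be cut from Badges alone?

Current finish: 30 weeks; target: 29.
Badges is on every critical path, so each week cut from Badges cuts the finish by one (this holds down to a finish of 29).
Need 30 − 29 = 1 week off Badges → Badges becomes 7 weeks, finish becomes 29.

1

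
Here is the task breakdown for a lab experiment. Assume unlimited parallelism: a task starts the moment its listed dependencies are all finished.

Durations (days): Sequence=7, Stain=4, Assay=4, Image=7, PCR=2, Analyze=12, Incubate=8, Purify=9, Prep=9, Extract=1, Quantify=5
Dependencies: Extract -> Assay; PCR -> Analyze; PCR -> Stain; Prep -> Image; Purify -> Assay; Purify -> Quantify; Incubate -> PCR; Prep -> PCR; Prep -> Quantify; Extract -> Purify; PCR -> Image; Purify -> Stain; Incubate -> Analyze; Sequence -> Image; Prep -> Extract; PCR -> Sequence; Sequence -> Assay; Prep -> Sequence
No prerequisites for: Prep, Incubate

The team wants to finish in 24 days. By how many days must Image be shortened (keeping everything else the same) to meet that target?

1

Current finish: 25 days; target: 24.
Image is on every critical path, so each day cut from Image cuts the finish by one (this holds down to a finish of 24).
Need 25 − 24 = 1 day off Image → Image becomes 6 days, finish becomes 24.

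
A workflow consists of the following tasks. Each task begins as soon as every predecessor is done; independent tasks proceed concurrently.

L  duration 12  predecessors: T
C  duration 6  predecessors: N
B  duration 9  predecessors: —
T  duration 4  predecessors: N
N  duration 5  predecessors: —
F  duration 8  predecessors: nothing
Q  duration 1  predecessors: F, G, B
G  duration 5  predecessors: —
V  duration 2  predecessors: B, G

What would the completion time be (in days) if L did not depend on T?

Before: longest chain N→T→L = 5+4+12 = 21, finish 21.
Without T→L, L's earliest start moves from 9 to 0.
New critical path: L = 12 = 12 ⇒ 12 days.

12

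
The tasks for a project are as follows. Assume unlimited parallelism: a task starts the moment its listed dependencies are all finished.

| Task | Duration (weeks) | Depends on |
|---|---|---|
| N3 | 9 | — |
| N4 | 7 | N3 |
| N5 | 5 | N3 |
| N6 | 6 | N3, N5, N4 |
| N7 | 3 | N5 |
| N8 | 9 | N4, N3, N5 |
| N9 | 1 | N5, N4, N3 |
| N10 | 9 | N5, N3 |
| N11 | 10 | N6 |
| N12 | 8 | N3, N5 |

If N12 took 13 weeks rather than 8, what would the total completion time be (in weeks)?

32

The binding path is N3→N4→N6→N11 = 9+7+6+10 = 32; finish at 32 weeks.
The longest path through N12 is only 22 weeks, so N12 has float 10.
No other chain overtakes it, so the finish is 32 weeks.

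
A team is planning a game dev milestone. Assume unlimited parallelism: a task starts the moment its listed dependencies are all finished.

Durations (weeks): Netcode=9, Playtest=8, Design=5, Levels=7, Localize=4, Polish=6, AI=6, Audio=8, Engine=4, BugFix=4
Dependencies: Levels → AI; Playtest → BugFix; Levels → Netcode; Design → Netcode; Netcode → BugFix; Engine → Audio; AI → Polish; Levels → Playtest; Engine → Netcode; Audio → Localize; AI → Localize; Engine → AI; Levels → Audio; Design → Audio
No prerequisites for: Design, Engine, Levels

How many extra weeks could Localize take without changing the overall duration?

Critical path: Levels→Netcode→BugFix = 7+9+4 = 20, so the finish is 20 weeks.
Localize finishes as early as 19 and must finish by 20.
Slack of Localize = 16 − 15 = 1 week.

1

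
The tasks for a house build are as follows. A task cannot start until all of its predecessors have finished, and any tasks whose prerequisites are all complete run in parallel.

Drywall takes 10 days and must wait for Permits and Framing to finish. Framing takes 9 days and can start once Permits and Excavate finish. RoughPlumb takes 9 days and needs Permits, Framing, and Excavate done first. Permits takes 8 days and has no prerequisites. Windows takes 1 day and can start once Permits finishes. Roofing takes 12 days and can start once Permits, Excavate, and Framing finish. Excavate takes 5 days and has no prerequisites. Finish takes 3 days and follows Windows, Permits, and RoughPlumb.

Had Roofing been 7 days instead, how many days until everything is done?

Critical path before the change: Permits→Framing→Roofing = 8+9+12 = 29 giving 29 days.
Roofing lies on that path, so at 7 days the path becomes 24 days.
The binding chain switches to Permits→Framing→RoughPlumb→Finish = 8+9+9+3 = 29; finish 29 days.

29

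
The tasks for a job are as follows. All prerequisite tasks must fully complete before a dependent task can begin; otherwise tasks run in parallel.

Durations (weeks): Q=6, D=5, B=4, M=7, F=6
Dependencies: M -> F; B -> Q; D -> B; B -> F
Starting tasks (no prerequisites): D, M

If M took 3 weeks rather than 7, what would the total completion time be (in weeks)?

Actual critical path: D→B→F = 5+4+6 = 15 ⇒ 15 weeks.
M has 2 weeks of float (longest path through it is 13).
That remains the longest chain; total 15 weeks.

15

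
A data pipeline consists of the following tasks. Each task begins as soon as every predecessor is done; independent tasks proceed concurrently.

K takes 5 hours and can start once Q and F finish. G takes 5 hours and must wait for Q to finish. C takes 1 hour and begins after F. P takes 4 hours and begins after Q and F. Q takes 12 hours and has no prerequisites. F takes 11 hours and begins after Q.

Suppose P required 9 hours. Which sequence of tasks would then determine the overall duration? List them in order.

Q, F, P

Critical path before the change: Q→F→K = 12+11+5 = 28 giving 28 hours.
The longest path through P is only 27 hours, so P has float 1.
New critical path: Q→F→P = 12+11+9 = 32 ⇒ 32 hours.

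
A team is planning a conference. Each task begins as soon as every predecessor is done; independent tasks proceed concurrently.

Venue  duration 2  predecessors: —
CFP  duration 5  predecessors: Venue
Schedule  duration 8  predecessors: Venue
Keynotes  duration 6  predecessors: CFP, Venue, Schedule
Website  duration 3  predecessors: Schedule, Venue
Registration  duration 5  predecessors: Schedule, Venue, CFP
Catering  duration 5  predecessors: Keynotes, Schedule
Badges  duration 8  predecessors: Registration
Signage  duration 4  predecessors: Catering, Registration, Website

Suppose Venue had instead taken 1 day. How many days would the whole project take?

As given, the longest chain is Venue→Schedule→Keynotes→Catering→Signage = 2+8+6+5+4 = 25, so the finish is 25 days.
Venue is on the critical path; changing it to 1 makes that path 24 days.
That remains the longest chain; total 24 days.

24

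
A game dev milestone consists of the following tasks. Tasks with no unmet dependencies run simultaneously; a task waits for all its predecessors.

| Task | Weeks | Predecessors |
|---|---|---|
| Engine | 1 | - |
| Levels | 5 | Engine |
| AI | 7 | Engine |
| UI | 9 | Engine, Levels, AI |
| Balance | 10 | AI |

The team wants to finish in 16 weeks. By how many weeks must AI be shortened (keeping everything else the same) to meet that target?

2

Current finish: 18 weeks; target: 16.
AI is on every critical path, so each week cut from AI cuts the finish by one (this holds down to a finish of 15).
Need 18 − 16 = 2 weeks off AI → AI becomes 5 weeks, finish becomes 16.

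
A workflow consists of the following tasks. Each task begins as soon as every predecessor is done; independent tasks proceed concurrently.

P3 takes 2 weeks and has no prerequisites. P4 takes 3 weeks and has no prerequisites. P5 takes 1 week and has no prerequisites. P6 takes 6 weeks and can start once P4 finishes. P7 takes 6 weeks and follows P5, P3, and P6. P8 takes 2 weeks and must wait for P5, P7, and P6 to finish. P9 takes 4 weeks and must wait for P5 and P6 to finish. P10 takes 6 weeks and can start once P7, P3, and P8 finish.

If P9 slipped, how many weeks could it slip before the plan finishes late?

10

P4→P6→P7→P8→P10 = 3+6+6+2+6 = 23 sets the makespan at 23 weeks.
The longest chain containing P9 totals 13 weeks.
Float = 23 − 13 = 10.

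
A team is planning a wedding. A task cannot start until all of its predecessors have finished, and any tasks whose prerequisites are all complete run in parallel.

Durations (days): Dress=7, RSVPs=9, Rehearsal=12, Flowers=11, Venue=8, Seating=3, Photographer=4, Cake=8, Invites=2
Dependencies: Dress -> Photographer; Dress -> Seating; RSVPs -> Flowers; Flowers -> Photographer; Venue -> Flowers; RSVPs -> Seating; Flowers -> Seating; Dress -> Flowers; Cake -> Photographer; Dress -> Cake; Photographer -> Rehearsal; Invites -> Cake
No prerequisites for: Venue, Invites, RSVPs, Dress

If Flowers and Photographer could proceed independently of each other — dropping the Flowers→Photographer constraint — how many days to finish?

Before: longest chain RSVPs→Flowers→Photographer→Rehearsal = 9+11+4+12 = 36, finish 36.
Without Flowers→Photographer, Photographer's earliest start moves from 20 to 15.
After: Dress→Cake→Photographer→Rehearsal = 7+8+4+12 = 31 → 31 days.

31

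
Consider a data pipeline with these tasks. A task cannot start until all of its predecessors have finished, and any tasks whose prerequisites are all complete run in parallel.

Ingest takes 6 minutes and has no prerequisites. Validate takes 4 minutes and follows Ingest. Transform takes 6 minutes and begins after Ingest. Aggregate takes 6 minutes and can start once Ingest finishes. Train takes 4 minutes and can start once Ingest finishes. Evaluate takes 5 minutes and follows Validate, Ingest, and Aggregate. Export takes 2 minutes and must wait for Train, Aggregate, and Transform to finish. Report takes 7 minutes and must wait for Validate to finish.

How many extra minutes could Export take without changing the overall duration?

Ingest→Validate→Report = 6+4+7 = 17 sets the makespan at 17 minutes.
The longest chain containing Export totals 14 minutes.
Float = 17 − 14 = 3.

3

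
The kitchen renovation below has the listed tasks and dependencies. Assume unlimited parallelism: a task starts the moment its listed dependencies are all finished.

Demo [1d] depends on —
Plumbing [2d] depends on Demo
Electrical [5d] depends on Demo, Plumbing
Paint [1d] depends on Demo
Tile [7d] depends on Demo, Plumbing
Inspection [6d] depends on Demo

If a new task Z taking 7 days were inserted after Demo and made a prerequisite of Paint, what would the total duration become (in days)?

Originally the job takes 10 days.
With Z inserted, Paint now waits for max(Demo, Z).
New critical path: Demo→Plumbing→Tile = 1+2+7 = 10 ⇒ 10 days.

10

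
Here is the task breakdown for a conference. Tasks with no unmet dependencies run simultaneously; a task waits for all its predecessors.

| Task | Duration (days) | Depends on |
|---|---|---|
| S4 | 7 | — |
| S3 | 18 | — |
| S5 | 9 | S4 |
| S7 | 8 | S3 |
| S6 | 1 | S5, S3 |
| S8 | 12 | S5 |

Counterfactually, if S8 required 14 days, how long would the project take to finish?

Actual critical path: S4→S5→S8 = 7+9+12 = 28 ⇒ 28 days.
Since S8 is critical, the +2 change carries straight to that chain (now 30 days).
No other chain overtakes it, so the finish is 30 days.

30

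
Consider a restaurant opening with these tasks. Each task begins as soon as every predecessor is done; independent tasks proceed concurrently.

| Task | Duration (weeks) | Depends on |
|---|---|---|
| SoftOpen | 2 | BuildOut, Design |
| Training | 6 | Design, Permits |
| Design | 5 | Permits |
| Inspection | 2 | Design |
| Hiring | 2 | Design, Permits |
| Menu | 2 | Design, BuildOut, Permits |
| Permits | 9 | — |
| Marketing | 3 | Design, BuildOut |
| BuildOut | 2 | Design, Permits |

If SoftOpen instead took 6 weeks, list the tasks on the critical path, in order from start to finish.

Permits, Design, BuildOut, SoftOpen

The binding path is Permits→Design→Training = 9+5+6 = 20; finish at 20 weeks.
SoftOpen is off the critical path — its longest chain is 18 weeks, giving 2 of slack.
New critical path: Permits→Design→BuildOut→SoftOpen = 9+5+2+6 = 22 ⇒ 22 weeks.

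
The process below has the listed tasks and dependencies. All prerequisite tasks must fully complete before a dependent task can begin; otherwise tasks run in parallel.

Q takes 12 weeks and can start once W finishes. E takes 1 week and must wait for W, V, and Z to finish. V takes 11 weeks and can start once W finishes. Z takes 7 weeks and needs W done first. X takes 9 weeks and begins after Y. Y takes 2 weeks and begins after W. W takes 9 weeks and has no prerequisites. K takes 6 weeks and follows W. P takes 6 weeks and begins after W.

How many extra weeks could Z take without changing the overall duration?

The longest chain is W→V→E = 9+11+1 = 21; overall finish 21 weeks.
Z finishes as early as 16 and must finish by 20.
Slack of Z = 13 − 9 = 4 weeks.

4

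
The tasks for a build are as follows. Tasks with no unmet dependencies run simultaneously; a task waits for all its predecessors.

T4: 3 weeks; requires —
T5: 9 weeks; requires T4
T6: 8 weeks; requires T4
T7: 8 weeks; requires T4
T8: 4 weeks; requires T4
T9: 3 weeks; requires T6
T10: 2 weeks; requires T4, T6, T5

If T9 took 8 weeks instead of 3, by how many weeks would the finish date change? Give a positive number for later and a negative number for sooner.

5

The binding path is T4→T6→T9 = 3+8+3 = 14; finish at 14 weeks.
Since T9 is critical, the +5 change carries straight to that chain (now 19 weeks).
No other chain overtakes it, so the finish is 19 weeks.
Change in finish: 19 − 14 = +5 weeks.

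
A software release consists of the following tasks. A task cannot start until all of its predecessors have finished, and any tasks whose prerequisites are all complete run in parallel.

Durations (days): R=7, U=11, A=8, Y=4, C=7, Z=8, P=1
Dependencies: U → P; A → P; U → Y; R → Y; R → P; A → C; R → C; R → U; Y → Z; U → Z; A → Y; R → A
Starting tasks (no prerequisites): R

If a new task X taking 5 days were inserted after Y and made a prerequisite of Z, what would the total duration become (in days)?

35

Originally the schedule takes 30 days.
With X inserted, Z now waits for max(U, Y, X).
New critical path: R→U→Y→X→Z = 7+11+4+5+8 = 35 ⇒ 35 days.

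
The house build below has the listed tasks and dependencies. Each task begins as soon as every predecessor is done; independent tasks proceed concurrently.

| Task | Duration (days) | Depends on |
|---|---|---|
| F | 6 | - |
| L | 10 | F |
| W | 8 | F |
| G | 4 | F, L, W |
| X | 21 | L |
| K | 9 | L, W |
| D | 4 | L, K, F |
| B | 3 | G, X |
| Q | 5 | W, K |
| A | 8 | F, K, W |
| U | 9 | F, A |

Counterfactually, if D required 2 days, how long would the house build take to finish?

Critical path before the change: F→L→K→A→U = 6+10+9+8+9 = 42 giving 42 days.
D has 13 days of float (longest path through it is 29).
That remains the longest chain; total 42 days.

42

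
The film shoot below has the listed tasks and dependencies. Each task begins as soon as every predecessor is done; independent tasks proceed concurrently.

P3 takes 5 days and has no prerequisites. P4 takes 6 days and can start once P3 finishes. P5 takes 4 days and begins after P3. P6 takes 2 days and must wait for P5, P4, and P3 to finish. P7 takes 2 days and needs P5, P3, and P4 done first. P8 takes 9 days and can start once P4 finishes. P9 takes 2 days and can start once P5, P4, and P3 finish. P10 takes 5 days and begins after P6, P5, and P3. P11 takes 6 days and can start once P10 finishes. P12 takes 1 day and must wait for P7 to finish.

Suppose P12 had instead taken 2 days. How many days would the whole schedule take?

The binding path is P3→P4→P6→P10→P11 = 5+6+2+5+6 = 24; finish at 24 days.
P12 is off the critical path — its longest chain is 14 days, giving 10 of slack.
That remains the longest chain; total 24 days.

24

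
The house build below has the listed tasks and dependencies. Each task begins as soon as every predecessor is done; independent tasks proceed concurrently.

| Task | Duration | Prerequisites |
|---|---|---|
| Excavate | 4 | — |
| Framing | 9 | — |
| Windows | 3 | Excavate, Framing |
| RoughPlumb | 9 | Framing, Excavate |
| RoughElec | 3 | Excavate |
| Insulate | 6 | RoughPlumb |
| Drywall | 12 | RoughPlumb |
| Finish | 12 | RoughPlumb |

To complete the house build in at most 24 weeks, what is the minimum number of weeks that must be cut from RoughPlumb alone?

6

Current finish: 30 weeks; target: 24.
RoughPlumb is on every critical path, so each week cut from RoughPlumb cuts the finish by one (this holds down to a finish of 22).
Need 30 − 24 = 6 weeks off RoughPlumb → RoughPlumb becomes 3 weeks, finish becomes 24.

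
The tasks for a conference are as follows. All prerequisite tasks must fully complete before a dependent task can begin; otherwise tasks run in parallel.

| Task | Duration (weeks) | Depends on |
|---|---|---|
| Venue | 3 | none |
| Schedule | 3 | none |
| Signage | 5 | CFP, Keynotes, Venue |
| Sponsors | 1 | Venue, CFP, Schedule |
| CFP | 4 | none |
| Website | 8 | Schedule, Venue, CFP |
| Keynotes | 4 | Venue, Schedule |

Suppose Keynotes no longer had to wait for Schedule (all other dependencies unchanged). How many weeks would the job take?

With the dependency in place, Venue→Keynotes→Signage = 3+4+5 = 12 sets the finish at 12 weeks.
Dropping Schedule→Keynotes doesn't change Keynotes's earliest start (3); another predecessor still binds.
New critical path: Venue→Keynotes→Signage = 3+4+5 = 12 ⇒ 12 weeks.

12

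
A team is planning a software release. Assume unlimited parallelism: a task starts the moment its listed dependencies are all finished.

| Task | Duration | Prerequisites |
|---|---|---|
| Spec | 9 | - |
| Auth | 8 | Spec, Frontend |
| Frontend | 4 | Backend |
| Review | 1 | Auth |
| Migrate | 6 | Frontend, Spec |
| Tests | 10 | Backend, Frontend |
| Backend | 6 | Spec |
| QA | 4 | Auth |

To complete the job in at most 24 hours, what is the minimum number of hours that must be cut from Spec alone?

Current finish: 31 hours; target: 24.
Spec is on every critical path, so each hour cut from Spec cuts the finish by one (this holds down to a finish of 23).
Need 31 − 24 = 7 hours off Spec → Spec becomes 2 hours, finish becomes 24.

7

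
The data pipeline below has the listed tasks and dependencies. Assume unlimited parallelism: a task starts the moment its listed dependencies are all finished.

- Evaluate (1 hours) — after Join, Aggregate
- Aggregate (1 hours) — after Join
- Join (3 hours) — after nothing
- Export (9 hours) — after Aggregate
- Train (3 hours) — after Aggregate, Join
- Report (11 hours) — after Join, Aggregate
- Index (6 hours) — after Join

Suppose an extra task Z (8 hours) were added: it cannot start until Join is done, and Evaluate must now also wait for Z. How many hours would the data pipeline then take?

Originally the data pipeline takes 15 hours.
With Z inserted, Evaluate now waits for max(Join, Aggregate, Z).
New critical path: Join→Aggregate→Report = 3+1+11 = 15 ⇒ 15 hours.

15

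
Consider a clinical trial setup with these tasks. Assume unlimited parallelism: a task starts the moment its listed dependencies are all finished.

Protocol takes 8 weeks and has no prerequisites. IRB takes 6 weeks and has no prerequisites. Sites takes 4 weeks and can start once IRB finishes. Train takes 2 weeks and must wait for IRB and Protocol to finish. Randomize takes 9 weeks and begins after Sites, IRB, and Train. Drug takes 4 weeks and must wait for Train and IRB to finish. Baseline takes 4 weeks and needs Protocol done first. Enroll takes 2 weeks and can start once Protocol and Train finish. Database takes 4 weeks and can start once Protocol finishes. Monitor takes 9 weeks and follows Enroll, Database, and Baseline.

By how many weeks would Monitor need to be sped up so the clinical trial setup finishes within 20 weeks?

Current finish: 21 weeks; target: 20.
Monitor is on every critical path, so each week cut from Monitor cuts the finish by one (this holds down to a finish of 19).
Need 21 − 20 = 1 week off Monitor → Monitor becomes 8 weeks, finish becomes 20.

1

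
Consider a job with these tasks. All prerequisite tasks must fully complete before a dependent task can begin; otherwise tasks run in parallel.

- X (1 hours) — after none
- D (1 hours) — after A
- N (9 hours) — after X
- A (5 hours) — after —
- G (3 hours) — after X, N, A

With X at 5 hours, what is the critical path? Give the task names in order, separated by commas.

X, N, G

Critical path before the change: X→N→G = 1+9+3 = 13 giving 13 hours.
X is on the critical path; changing it to 5 makes that path 17 hours.
No other chain overtakes it, so the finish is 17 hours.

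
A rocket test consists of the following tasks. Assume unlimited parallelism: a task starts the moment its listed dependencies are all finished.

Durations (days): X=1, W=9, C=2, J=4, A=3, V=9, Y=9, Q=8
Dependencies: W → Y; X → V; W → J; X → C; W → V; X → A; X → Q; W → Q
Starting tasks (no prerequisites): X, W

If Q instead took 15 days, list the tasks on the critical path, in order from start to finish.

W, Q

As given, the longest chain is W→V = 9+9 = 18, so the finish is 18 days.
Q is off the critical path — its longest chain is 17 days, giving 1 of slack.
Now W→Q = 9+15 = 24 is longest, so the finish becomes 24 days.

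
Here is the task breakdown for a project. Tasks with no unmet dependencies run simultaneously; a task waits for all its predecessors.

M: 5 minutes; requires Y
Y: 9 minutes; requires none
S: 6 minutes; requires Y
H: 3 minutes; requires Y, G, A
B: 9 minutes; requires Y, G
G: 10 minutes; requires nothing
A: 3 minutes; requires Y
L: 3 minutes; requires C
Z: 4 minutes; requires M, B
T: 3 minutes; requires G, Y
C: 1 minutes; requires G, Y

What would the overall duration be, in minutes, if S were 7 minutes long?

Critical path before the change: G→B→Z = 10+9+4 = 23 giving 23 minutes.
The longest path through S is only 15 minutes, so S has float 8.
That remains the longest chain; total 23 minutes.

23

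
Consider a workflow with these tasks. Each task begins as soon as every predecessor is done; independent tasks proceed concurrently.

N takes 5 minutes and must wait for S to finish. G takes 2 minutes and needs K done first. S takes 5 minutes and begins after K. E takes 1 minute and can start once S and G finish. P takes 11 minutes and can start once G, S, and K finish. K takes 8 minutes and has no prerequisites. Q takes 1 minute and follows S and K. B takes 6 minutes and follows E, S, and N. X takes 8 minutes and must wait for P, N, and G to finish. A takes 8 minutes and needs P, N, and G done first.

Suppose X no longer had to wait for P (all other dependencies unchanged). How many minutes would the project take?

32

Before: longest chain K→S→P→A = 8+5+11+8 = 32, finish 32.
Without P→X, X's earliest start moves from 24 to 18.
The longest chain is now K→S→P→A = 8+5+11+8 = 32, so the project takes 32 minutes.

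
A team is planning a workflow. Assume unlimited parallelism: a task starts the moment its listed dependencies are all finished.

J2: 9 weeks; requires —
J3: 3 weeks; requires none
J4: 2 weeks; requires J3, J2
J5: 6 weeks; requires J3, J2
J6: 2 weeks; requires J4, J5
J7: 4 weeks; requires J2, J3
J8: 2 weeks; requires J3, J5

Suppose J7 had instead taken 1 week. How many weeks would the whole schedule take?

17

Critical path before the change: J2→J5→J6 = 9+6+2 = 17 giving 17 weeks.
J7 has 4 weeks of float (longest path through it is 13).
That remains the longest chain; total 17 weeks.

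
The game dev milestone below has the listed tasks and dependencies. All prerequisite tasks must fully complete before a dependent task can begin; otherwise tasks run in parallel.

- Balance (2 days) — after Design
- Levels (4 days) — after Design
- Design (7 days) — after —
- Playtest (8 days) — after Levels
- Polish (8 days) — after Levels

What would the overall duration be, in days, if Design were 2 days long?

14

Baseline: Design→Levels→Playtest = 7+4+8 = 19 → 19 days.
Design is on the critical path; changing it to 2 makes that path 14 days.
The critical path is still Design→Levels→Playtest; finish is now 14 days.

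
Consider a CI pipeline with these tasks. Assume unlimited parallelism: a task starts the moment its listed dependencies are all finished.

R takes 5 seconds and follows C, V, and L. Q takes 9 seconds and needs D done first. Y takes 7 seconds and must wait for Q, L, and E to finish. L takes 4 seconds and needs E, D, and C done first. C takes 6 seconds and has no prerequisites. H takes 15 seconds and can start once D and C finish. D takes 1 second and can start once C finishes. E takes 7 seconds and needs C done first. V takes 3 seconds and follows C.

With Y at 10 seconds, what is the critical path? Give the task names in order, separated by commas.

As given, the longest chain is C→E→L→Y = 6+7+4+7 = 24, so the finish is 24 seconds.
Y is on the critical path; changing it to 10 makes that path 27 seconds.
That remains the longest chain; total 27 seconds.

C, E, L, Y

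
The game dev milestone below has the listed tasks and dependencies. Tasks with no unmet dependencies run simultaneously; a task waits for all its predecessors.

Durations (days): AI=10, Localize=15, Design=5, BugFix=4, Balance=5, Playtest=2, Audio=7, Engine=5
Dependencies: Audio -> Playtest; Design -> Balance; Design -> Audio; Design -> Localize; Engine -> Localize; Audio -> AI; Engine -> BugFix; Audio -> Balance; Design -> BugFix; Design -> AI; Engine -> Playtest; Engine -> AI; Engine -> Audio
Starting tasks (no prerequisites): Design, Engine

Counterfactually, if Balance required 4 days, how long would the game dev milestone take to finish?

22

Baseline: Design→Audio→AI = 5+7+10 = 22 → 22 days.
The longest path through Balance is only 17 days, so Balance has float 5.
The critical path is still Design→Audio→AI; finish is now 22 days.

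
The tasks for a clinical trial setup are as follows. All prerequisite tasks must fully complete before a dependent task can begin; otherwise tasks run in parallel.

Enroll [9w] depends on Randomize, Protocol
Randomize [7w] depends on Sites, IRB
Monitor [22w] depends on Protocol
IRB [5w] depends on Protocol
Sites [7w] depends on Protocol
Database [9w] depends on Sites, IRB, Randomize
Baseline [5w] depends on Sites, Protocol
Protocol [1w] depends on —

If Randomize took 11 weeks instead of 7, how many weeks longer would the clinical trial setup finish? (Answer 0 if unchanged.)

4

The binding path is Protocol→Sites→Randomize→Enroll = 1+7+7+9 = 24; finish at 24 weeks.
Randomize lies on that path, so at 11 weeks the path becomes 28 weeks.
The critical path is still Protocol→Sites→Randomize→Enroll; finish is now 28 weeks.
Change in finish: 28 − 24 = +4 weeks.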